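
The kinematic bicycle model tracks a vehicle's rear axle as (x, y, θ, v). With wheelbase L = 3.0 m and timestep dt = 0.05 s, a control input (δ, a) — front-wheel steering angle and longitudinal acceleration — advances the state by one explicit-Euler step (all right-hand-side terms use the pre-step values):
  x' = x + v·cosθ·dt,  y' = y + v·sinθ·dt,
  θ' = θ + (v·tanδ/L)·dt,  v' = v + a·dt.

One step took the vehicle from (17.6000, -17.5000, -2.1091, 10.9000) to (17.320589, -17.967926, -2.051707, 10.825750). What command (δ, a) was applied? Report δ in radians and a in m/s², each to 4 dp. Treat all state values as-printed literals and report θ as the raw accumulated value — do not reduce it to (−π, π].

a = (v'−v)/dt = (-0.074250)/0.05 = -1.4850
Δθ = θ'−θ = 0.057393;  (v·dt/L) = 10.9000·0.05/3.0 = 0.181667
tan δ = Δθ·L/(v·dt) = 0.315925  →  δ = 0.3060

δ = 0.3060, a = -1.4850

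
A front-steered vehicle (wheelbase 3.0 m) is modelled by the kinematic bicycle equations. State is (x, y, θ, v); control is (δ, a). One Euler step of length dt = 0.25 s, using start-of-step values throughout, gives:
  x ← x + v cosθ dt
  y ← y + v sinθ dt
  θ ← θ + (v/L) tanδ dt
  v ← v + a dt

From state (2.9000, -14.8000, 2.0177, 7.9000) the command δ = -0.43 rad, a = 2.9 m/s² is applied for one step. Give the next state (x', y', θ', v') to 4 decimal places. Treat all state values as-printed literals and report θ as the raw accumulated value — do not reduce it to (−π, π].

x' = 2.9000 + 7.9000·cos(2.0177)·0.25 = 2.0465
y' = -14.8000 + 7.9000·sin(2.0177)·0.25 = -13.0190
θ' = 2.0177 + (7.9000/3.0)·tan(-0.43)·0.25 = 1.7158
v' = 7.9000 + 2.9000·0.25 = 8.6250

(2.0465, -13.0190, 1.7158, 8.6250)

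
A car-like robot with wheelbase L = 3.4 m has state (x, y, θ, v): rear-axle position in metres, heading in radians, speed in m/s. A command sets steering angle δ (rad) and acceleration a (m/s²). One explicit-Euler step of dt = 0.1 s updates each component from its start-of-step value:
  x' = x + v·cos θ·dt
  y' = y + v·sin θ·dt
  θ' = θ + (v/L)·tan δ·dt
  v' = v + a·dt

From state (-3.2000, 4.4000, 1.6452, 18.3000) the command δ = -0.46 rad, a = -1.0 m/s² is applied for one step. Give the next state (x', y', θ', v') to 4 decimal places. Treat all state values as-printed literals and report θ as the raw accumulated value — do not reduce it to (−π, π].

(-3.3360, 6.2249, 1.3785, 18.2000)

x' = -3.2000 + 18.3000·cos(1.6452)·0.1 = -3.3360
y' = 4.4000 + 18.3000·sin(1.6452)·0.1 = 6.2249
θ' = 1.6452 + (18.3000/3.4)·tan(-0.46)·0.1 = 1.3785
v' = 18.3000 − 1.0000·0.1 = 18.2000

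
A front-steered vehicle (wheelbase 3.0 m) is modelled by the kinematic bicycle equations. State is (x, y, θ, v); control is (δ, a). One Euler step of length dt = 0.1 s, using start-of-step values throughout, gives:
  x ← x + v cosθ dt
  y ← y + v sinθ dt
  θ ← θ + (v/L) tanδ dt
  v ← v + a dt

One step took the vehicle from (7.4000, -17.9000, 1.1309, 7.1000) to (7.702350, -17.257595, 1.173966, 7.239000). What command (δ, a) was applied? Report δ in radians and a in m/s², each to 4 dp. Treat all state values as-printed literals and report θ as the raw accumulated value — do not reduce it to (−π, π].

δ = 0.1800, a = 1.3900

a = (v'−v)/dt = (0.139000)/0.1 = 1.3900
Δθ = θ'−θ = 0.043066;  (v·dt/L) = 7.1000·0.1/3.0 = 0.236667
tan δ = Δθ·L/(v·dt) = 0.181969  →  δ = 0.1800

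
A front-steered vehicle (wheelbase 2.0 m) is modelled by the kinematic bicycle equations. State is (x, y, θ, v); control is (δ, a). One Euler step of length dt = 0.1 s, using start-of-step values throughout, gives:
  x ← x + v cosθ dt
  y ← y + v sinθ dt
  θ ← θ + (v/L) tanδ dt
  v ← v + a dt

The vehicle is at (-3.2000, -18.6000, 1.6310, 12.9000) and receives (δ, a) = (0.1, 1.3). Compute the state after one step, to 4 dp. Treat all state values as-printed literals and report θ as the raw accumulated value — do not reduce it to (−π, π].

x' = -3.2000 + 12.9000·cos(1.6310)·0.1 = -3.2776
y' = -18.6000 + 12.9000·sin(1.6310)·0.1 = -17.3123
θ' = 1.6310 + (12.9000/2.0)·tan(0.1)·0.1 = 1.6957
v' = 12.9000 + 1.3000·0.1 = 13.0300

(-3.2776, -17.3123, 1.6957, 13.0300)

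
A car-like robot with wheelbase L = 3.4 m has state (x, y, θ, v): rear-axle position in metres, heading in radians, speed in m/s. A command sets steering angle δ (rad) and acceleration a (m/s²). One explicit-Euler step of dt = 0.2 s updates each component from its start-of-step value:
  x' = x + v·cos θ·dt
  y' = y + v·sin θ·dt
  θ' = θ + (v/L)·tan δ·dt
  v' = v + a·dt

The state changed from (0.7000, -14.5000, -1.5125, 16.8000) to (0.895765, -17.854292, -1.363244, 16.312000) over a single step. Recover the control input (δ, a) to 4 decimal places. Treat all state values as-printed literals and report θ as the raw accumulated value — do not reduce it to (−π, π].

a = (v'−v)/dt = (-0.488000)/0.2 = -2.4400
Δθ = θ'−θ = 0.149256;  (v·dt/L) = 16.8000·0.2/3.4 = 0.988235
tan δ = Δθ·L/(v·dt) = 0.151033  →  δ = 0.1499

δ = 0.1499, a = -2.4400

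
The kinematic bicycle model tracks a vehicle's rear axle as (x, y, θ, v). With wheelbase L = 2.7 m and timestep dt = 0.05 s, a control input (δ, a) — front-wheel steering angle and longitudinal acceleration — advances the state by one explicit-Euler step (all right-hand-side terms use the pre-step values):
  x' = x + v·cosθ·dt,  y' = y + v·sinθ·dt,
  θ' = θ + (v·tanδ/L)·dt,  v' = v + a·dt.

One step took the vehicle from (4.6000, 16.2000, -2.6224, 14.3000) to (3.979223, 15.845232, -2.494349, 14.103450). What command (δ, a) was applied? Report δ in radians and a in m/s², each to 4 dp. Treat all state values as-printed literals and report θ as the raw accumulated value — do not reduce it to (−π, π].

δ = 0.4504, a = -3.9310

a = (v'−v)/dt = (-0.196550)/0.05 = -3.9310
Δθ = θ'−θ = 0.128051;  (v·dt/L) = 14.3000·0.05/2.7 = 0.264815
tan δ = Δθ·L/(v·dt) = 0.483549  →  δ = 0.4504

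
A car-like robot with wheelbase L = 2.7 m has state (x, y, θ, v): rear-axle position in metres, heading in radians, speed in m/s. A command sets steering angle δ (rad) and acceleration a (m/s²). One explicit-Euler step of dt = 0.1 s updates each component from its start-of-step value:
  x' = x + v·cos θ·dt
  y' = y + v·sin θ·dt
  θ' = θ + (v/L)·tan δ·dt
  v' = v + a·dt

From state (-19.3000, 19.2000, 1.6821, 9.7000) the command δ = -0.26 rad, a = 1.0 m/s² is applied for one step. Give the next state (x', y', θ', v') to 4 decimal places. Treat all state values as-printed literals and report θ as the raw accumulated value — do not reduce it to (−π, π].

(-19.4077, 20.1640, 1.5865, 9.8000)

x' = -19.3000 + 9.7000·cos(1.6821)·0.1 = -19.4077
y' = 19.2000 + 9.7000·sin(1.6821)·0.1 = 20.1640
θ' = 1.6821 + (9.7000/2.7)·tan(-0.26)·0.1 = 1.5865
v' = 9.7000 + 1.0000·0.1 = 9.8000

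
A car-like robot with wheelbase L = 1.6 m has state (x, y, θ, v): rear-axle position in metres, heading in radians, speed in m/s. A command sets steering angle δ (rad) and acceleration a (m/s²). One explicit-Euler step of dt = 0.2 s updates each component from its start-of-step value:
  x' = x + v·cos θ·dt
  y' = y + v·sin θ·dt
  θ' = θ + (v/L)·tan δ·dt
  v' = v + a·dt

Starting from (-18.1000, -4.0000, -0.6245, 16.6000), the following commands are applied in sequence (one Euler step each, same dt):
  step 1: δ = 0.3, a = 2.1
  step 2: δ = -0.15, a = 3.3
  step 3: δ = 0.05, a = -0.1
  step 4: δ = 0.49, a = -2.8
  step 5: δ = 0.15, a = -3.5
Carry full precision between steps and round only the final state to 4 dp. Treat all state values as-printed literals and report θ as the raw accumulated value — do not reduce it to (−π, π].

after step 1 (δ=0.3, a=2.1): (-15.406632, -5.941177, 0.017373, 17.020000)
after step 2 (δ=-0.15, a=3.3): (-12.003145, -5.882043, -0.304167, 17.680000)
after step 3 (δ=0.05, a=-0.1): (-8.629460, -6.941071, -0.193575, 17.660000)
after step 4 (δ=0.49, a=-2.8): (-5.163428, -7.620517, 0.983879, 17.100000)
after step 5 (δ=0.15, a=-3.5): (-3.269442, -4.772848, 1.306931, 16.400000)

(-3.2694, -4.7728, 1.3069, 16.4000)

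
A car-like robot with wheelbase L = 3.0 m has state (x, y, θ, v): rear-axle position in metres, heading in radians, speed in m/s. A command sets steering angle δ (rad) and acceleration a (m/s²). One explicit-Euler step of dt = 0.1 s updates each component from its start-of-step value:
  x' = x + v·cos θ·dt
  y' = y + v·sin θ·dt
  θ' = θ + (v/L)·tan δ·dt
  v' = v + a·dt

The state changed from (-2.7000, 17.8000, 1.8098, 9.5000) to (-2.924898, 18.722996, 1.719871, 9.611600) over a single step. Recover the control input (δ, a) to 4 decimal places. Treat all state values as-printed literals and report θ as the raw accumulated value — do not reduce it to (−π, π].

a = (v'−v)/dt = (0.111600)/0.1 = 1.1160
Δθ = θ'−θ = -0.089929;  (v·dt/L) = 9.5000·0.1/3.0 = 0.316667
tan δ = Δθ·L/(v·dt) = -0.283986  →  δ = -0.2767

δ = -0.2767, a = 1.1160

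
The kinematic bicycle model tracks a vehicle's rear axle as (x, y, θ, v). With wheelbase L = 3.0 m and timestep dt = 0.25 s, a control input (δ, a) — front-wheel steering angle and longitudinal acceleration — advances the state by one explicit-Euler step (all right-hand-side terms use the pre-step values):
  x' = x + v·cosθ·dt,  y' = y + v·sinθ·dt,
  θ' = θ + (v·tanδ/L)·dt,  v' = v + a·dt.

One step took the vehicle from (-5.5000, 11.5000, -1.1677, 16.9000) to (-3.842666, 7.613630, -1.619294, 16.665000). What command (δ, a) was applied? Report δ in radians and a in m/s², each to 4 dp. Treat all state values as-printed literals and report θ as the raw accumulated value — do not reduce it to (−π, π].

δ = -0.3103, a = -0.9400

a = (v'−v)/dt = (-0.235000)/0.25 = -0.9400
Δθ = θ'−θ = -0.451594;  (v·dt/L) = 16.9000·0.25/3.0 = 1.408333
tan δ = Δθ·L/(v·dt) = -0.320658  →  δ = -0.3103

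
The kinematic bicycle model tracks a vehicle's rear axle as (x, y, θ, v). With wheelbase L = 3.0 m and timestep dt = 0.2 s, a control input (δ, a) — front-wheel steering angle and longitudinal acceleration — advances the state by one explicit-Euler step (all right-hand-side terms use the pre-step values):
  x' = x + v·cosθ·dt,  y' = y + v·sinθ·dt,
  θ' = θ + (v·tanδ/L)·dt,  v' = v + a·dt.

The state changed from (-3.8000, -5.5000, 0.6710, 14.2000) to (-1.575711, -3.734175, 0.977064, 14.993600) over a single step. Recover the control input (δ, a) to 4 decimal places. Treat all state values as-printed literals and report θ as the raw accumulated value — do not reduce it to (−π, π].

a = (v'−v)/dt = (0.793600)/0.2 = 3.9680
Δθ = θ'−θ = 0.306064;  (v·dt/L) = 14.2000·0.2/3.0 = 0.946667
tan δ = Δθ·L/(v·dt) = 0.323307  →  δ = 0.3127

δ = 0.3127, a = 3.9680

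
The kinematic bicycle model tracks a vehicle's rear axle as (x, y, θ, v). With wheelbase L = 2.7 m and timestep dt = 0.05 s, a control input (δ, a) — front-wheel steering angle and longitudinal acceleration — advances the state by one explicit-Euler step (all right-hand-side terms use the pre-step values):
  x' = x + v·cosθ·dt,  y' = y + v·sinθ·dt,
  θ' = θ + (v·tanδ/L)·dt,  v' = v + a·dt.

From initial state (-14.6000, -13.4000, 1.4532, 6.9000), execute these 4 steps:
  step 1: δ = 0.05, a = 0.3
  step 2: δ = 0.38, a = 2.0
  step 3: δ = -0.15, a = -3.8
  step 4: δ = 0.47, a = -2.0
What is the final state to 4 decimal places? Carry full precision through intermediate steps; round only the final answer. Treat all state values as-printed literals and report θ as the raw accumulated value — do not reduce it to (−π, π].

(-14.4729, -12.0235, 1.5553, 6.7250)

after step 1 (δ=0.05, a=0.3): (-14.559523, -13.057383, 1.459594, 6.915000)
after step 2 (δ=0.38, a=2.0): (-14.521154, -12.713768, 1.510741, 7.015000)
after step 3 (δ=-0.15, a=-3.8): (-14.500102, -12.363651, 1.491108, 6.825000)
after step 4 (δ=0.47, a=-2.0): (-14.472937, -12.023484, 1.555309, 6.725000)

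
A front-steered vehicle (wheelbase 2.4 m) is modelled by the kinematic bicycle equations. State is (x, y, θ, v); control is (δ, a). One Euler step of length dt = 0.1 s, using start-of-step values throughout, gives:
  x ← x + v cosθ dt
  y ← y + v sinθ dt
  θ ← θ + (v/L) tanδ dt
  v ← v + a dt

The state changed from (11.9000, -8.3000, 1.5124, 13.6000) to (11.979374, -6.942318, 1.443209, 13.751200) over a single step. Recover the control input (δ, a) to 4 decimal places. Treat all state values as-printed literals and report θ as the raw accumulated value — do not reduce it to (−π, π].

δ = -0.1215, a = 1.5120

a = (v'−v)/dt = (0.151200)/0.1 = 1.5120
Δθ = θ'−θ = -0.069191;  (v·dt/L) = 13.6000·0.1/2.4 = 0.566667
tan δ = Δθ·L/(v·dt) = -0.122102  →  δ = -0.1215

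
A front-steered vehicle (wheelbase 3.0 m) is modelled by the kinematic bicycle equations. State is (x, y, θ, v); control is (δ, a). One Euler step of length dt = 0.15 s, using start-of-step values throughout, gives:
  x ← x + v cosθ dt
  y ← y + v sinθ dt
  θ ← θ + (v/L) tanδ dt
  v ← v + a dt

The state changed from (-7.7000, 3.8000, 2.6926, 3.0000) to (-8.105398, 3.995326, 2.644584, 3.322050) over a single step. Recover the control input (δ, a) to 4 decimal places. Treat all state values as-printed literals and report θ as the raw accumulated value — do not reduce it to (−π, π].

δ = -0.3098, a = 2.1470

a = (v'−v)/dt = (0.322050)/0.15 = 2.1470
Δθ = θ'−θ = -0.048016;  (v·dt/L) = 3.0000·0.15/3.0 = 0.150000
tan δ = Δθ·L/(v·dt) = -0.320107  →  δ = -0.3098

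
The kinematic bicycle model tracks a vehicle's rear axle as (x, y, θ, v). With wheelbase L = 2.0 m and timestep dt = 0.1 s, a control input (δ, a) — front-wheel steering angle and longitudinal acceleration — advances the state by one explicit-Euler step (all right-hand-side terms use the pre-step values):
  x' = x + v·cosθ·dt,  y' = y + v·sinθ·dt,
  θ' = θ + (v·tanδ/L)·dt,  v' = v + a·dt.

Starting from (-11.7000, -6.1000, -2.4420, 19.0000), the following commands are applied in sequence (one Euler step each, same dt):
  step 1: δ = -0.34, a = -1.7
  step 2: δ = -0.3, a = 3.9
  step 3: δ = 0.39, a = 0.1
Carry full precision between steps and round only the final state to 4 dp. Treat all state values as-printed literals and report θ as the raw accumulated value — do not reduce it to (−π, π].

(-16.8306, -8.1318, -2.6743, 19.2300)

after step 1 (δ=-0.34, a=-1.7): (-13.153699, -7.323422, -2.778050, 18.830000)
after step 2 (δ=-0.3, a=3.9): (-14.913631, -7.992993, -3.069290, 19.220000)
after step 3 (δ=0.39, a=0.1): (-16.830610, -8.131837, -2.674266, 19.230000)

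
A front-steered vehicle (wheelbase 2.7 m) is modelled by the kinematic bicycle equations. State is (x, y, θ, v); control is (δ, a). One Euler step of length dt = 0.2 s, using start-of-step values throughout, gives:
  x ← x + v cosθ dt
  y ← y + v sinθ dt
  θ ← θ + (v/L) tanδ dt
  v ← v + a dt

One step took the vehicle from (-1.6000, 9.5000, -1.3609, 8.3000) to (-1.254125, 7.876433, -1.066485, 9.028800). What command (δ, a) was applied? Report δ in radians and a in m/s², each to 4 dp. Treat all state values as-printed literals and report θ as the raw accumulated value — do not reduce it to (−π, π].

δ = 0.4466, a = 3.6440

a = (v'−v)/dt = (0.728800)/0.2 = 3.6440
Δθ = θ'−θ = 0.294415;  (v·dt/L) = 8.3000·0.2/2.7 = 0.614815
tan δ = Δθ·L/(v·dt) = 0.478868  →  δ = 0.4466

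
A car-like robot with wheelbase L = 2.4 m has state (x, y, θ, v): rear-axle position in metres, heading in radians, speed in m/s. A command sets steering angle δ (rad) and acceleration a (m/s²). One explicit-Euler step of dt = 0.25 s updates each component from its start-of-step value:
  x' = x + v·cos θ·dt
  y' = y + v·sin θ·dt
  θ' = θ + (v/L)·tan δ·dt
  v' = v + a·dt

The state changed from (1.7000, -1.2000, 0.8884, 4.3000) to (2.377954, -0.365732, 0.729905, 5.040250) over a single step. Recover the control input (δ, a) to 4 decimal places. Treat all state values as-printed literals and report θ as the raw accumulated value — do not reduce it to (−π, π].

a = (v'−v)/dt = (0.740250)/0.25 = 2.9610
Δθ = θ'−θ = -0.158495;  (v·dt/L) = 4.3000·0.25/2.4 = 0.447917
tan δ = Δθ·L/(v·dt) = -0.353849  →  δ = -0.3401

δ = -0.3401, a = 2.9610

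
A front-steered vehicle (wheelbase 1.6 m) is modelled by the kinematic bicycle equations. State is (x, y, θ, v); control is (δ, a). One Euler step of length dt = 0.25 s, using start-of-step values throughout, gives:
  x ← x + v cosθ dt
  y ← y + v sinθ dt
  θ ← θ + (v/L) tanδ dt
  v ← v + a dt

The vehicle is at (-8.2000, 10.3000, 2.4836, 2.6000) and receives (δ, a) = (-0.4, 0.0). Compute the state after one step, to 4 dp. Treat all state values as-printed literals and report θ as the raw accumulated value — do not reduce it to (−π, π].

(-8.7143, 10.6975, 2.3118, 2.6000)

x' = -8.2000 + 2.6000·cos(2.4836)·0.25 = -8.7143
y' = 10.3000 + 2.6000·sin(2.4836)·0.25 = 10.6975
θ' = 2.4836 + (2.6000/1.6)·tan(-0.4)·0.25 = 2.3118
v' = 2.6000 + 0.0000·0.25 = 2.6000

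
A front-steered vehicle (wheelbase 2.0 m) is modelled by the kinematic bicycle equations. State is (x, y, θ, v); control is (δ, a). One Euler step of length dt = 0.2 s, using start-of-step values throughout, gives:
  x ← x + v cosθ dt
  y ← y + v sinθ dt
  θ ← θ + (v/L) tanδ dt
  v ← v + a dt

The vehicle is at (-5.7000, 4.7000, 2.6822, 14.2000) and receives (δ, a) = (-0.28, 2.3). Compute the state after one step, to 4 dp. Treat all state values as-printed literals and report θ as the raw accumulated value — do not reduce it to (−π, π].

(-8.2456, 5.9593, 2.2739, 14.6600)

x' = -5.7000 + 14.2000·cos(2.6822)·0.2 = -8.2456
y' = 4.7000 + 14.2000·sin(2.6822)·0.2 = 5.9593
θ' = 2.6822 + (14.2000/2.0)·tan(-0.28)·0.2 = 2.2739
v' = 14.2000 + 2.3000·0.2 = 14.6600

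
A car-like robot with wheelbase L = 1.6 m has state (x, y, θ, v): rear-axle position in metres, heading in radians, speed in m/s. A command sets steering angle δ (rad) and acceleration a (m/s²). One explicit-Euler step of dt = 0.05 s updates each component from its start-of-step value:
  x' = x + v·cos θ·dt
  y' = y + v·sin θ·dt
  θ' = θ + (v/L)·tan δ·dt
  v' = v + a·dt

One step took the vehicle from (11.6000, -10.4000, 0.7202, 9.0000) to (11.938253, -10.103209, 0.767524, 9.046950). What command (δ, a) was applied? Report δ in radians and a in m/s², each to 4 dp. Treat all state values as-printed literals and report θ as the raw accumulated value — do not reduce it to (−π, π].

δ = 0.1667, a = 0.9390

a = (v'−v)/dt = (0.046950)/0.05 = 0.9390
Δθ = θ'−θ = 0.047324;  (v·dt/L) = 9.0000·0.05/1.6 = 0.281250
tan δ = Δθ·L/(v·dt) = 0.168263  →  δ = 0.1667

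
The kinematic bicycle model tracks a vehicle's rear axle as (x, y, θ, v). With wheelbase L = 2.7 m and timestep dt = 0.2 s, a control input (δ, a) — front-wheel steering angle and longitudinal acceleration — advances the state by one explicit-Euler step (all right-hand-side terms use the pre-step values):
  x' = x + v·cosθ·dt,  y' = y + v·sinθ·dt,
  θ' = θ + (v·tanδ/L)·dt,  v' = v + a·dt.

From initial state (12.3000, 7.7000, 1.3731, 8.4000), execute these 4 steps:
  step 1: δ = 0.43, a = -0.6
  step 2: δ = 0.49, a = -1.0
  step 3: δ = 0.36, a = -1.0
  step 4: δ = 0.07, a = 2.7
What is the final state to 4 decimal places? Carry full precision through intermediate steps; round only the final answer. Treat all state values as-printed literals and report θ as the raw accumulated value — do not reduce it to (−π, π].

after step 1 (δ=0.43, a=-0.6): (12.629971, 9.347276, 1.658464, 8.280000)
after step 2 (δ=0.49, a=-1.0): (12.484978, 10.996917, 1.985609, 8.080000)
after step 3 (δ=0.36, a=-1.0): (11.833701, 12.475867, 2.210893, 7.880000)
after step 4 (δ=0.07, a=2.7): (10.892398, 13.739879, 2.251819, 8.420000)

(10.8924, 13.7399, 2.2518, 8.4200)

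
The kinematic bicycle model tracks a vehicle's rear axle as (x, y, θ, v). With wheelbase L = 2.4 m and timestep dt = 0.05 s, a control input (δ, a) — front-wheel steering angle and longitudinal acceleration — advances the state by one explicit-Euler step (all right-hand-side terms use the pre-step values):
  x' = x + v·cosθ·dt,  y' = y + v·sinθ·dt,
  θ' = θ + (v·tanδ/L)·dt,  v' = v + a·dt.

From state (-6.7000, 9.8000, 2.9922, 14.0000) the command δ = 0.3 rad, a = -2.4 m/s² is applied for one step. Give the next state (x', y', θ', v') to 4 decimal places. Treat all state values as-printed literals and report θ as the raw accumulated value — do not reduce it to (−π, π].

(-7.3922, 9.9042, 3.0824, 13.8800)

x' = -6.7000 + 14.0000·cos(2.9922)·0.05 = -7.3922
y' = 9.8000 + 14.0000·sin(2.9922)·0.05 = 9.9042
θ' = 2.9922 + (14.0000/2.4)·tan(0.3)·0.05 = 3.0824
v' = 14.0000 − 2.4000·0.05 = 13.8800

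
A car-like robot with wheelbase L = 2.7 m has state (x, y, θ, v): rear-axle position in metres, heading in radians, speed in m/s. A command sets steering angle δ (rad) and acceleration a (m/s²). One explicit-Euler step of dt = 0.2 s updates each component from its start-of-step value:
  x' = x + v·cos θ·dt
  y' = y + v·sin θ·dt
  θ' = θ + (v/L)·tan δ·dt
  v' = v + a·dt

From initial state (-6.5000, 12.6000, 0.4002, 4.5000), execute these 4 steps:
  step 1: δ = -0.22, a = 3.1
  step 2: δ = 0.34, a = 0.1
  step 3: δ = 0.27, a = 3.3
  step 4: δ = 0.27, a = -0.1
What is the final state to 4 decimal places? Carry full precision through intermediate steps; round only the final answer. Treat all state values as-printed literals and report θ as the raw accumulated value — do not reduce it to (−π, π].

(-2.8001, 14.3557, 0.6841, 5.7800)

after step 1 (δ=-0.22, a=3.1): (-5.671115, 12.950642, 0.325660, 5.120000)
after step 2 (δ=0.34, a=0.1): (-4.700937, 13.278255, 0.459818, 5.140000)
after step 3 (δ=0.27, a=3.3): (-3.779712, 13.734466, 0.565191, 5.800000)
after step 4 (δ=0.27, a=-0.1): (-2.800108, 14.355736, 0.684095, 5.780000)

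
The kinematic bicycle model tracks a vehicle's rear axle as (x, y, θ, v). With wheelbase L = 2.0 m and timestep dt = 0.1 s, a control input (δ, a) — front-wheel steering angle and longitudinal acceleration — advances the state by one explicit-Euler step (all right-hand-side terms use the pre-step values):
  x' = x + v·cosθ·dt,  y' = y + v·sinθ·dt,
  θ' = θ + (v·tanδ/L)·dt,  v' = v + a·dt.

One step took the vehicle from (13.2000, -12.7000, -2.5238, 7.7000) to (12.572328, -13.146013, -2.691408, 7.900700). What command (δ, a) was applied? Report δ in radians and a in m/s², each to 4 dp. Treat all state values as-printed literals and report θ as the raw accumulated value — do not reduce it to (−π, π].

δ = -0.4106, a = 2.0070

a = (v'−v)/dt = (0.200700)/0.1 = 2.0070
Δθ = θ'−θ = -0.167608;  (v·dt/L) = 7.7000·0.1/2.0 = 0.385000
tan δ = Δθ·L/(v·dt) = -0.435345  →  δ = -0.4106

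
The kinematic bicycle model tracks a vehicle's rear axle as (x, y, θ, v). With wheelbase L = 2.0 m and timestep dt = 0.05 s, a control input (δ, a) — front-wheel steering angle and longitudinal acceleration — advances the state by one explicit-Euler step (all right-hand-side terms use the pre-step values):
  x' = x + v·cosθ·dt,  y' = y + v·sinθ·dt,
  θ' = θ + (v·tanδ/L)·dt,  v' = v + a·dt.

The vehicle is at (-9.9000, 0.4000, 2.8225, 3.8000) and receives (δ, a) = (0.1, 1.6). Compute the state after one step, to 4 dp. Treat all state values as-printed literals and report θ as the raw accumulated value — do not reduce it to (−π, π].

x' = -9.9000 + 3.8000·cos(2.8225)·0.05 = -10.0804
y' = 0.4000 + 3.8000·sin(2.8225)·0.05 = 0.4596
θ' = 2.8225 + (3.8000/2.0)·tan(0.1)·0.05 = 2.8320
v' = 3.8000 + 1.6000·0.05 = 3.8800

(-10.0804, 0.4596, 2.8320, 3.8800)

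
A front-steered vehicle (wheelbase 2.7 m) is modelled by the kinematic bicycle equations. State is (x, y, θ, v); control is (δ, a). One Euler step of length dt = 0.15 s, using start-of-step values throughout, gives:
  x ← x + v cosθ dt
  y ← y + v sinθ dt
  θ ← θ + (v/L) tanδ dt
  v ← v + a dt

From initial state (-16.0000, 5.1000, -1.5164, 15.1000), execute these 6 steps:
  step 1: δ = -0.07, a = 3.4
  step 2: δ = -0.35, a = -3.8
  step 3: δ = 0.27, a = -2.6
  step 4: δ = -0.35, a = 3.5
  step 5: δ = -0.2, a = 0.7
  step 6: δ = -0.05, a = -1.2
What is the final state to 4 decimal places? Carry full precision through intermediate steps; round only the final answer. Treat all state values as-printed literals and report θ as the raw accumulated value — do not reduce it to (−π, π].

(-18.8677, -7.8853, -2.1710, 15.1000)

after step 1 (δ=-0.07, a=3.4): (-15.876853, 2.838350, -1.575218, 15.610000)
after step 2 (δ=-0.35, a=-3.8): (-15.887207, 0.496873, -1.891779, 15.040000)
after step 3 (δ=0.27, a=-2.6): (-16.598974, -1.643904, -1.660532, 14.650000)
after step 4 (δ=-0.35, a=3.5): (-16.795904, -3.832562, -1.957625, 15.175000)
after step 5 (δ=-0.2, a=0.7): (-17.654627, -5.940620, -2.128521, 15.280000)
after step 6 (δ=-0.05, a=-1.2): (-18.867684, -7.885294, -2.171001, 15.100000)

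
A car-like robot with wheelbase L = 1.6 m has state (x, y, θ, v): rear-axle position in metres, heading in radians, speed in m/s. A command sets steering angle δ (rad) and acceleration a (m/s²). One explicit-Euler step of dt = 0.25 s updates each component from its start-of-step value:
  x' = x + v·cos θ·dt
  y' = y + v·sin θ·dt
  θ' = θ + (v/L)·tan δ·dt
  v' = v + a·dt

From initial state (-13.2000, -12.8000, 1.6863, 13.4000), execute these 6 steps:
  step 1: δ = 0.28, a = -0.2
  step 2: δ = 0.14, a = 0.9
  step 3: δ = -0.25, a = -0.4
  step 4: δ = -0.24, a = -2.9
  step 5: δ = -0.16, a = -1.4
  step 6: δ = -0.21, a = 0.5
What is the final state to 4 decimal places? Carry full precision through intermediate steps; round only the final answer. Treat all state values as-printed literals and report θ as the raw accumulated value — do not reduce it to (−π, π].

(-18.9265, 3.9244, 0.7910, 12.5250)

after step 1 (δ=0.28, a=-0.2): (-13.586078, -9.472322, 2.288367, 13.350000)
after step 2 (δ=0.14, a=0.9): (-15.780671, -6.957831, 2.582321, 13.575000)
after step 3 (δ=-0.25, a=-0.4): (-18.657356, -5.157213, 2.040717, 13.475000)
after step 4 (δ=-0.24, a=-2.9): (-20.182778, -2.153621, 1.525474, 12.750000)
after step 5 (δ=-0.16, a=-1.4): (-20.038362, 1.030606, 1.203975, 12.400000)
after step 6 (δ=-0.21, a=0.5): (-18.926548, 3.924370, 0.791012, 12.525000)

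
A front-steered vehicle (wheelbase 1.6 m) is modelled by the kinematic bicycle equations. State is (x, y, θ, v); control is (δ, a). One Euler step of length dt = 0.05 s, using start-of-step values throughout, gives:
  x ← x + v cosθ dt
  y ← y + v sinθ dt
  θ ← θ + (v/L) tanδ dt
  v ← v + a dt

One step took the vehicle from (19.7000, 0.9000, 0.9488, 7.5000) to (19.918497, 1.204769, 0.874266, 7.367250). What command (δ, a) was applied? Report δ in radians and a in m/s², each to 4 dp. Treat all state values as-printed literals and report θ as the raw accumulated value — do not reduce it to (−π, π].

δ = -0.3079, a = -2.6550

a = (v'−v)/dt = (-0.132750)/0.05 = -2.6550
Δθ = θ'−θ = -0.074534;  (v·dt/L) = 7.5000·0.05/1.6 = 0.234375
tan δ = Δθ·L/(v·dt) = -0.318012  →  δ = -0.3079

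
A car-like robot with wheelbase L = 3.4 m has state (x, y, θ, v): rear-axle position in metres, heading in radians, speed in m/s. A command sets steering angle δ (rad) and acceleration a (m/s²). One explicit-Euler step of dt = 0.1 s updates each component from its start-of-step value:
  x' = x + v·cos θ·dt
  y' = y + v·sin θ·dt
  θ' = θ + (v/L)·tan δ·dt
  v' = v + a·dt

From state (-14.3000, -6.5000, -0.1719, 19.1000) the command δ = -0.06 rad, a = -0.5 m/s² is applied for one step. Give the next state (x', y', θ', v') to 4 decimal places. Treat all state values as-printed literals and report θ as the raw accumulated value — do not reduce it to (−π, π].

x' = -14.3000 + 19.1000·cos(-0.1719)·0.1 = -12.4182
y' = -6.5000 + 19.1000·sin(-0.1719)·0.1 = -6.8267
θ' = -0.1719 + (19.1000/3.4)·tan(-0.06)·0.1 = -0.2056
v' = 19.1000 − 0.5000·0.1 = 19.0500

(-12.4182, -6.8267, -0.2056, 19.0500)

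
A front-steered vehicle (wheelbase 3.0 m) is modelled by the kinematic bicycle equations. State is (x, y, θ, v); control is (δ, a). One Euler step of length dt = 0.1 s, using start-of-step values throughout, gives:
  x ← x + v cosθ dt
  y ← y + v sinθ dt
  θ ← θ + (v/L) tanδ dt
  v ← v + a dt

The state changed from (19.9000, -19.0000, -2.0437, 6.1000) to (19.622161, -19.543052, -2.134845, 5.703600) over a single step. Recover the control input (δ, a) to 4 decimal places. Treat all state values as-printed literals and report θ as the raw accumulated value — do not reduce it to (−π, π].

a = (v'−v)/dt = (-0.396400)/0.1 = -3.9640
Δθ = θ'−θ = -0.091145;  (v·dt/L) = 6.1000·0.1/3.0 = 0.203333
tan δ = Δθ·L/(v·dt) = -0.448254  →  δ = -0.4214

δ = -0.4214, a = -3.9640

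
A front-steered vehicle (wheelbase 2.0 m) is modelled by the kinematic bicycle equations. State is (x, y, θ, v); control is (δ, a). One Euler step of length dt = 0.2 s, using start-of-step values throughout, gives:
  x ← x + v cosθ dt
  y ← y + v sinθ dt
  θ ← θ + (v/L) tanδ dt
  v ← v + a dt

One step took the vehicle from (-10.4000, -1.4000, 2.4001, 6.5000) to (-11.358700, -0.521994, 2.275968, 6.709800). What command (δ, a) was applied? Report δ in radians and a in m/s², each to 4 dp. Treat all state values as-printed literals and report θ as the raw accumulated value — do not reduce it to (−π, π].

δ = -0.1887, a = 1.0490

a = (v'−v)/dt = (0.209800)/0.2 = 1.0490
Δθ = θ'−θ = -0.124132;  (v·dt/L) = 6.5000·0.2/2.0 = 0.650000
tan δ = Δθ·L/(v·dt) = -0.190972  →  δ = -0.1887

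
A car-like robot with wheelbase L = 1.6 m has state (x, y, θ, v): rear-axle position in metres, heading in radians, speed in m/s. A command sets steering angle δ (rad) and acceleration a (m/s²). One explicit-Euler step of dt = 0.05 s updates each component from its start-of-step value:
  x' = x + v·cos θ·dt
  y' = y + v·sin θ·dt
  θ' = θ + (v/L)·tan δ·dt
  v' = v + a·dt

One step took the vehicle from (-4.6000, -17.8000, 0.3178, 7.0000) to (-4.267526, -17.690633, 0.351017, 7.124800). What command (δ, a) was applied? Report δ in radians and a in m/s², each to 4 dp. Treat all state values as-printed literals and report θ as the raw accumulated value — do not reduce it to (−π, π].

a = (v'−v)/dt = (0.124800)/0.05 = 2.4960
Δθ = θ'−θ = 0.033217;  (v·dt/L) = 7.0000·0.05/1.6 = 0.218750
tan δ = Δθ·L/(v·dt) = 0.151849  →  δ = 0.1507

δ = 0.1507, a = 2.4960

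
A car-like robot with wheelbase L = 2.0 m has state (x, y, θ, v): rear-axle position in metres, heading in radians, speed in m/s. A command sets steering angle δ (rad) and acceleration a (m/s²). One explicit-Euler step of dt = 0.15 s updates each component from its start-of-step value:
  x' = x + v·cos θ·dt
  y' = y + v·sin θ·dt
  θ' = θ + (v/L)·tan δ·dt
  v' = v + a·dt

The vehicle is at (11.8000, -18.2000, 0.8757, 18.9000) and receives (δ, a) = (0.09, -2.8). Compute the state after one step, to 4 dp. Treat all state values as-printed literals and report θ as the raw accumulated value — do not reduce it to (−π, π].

x' = 11.8000 + 18.9000·cos(0.8757)·0.15 = 13.6157
y' = -18.2000 + 18.9000·sin(0.8757)·0.15 = -16.0227
θ' = 0.8757 + (18.9000/2.0)·tan(0.09)·0.15 = 1.0036
v' = 18.9000 − 2.8000·0.15 = 18.4800

(13.6157, -16.0227, 1.0036, 18.4800)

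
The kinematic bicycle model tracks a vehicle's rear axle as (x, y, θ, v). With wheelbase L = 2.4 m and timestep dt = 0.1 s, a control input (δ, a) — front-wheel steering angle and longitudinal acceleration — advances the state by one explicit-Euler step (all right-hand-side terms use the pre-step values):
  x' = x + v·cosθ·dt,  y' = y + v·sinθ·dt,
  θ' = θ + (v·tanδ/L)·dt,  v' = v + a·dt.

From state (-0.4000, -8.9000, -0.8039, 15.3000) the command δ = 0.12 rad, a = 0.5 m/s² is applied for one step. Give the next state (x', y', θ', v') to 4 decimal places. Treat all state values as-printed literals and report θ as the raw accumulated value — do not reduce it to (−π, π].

x' = -0.4000 + 15.3000·cos(-0.8039)·0.1 = 0.6617
y' = -8.9000 + 15.3000·sin(-0.8039)·0.1 = -10.0017
θ' = -0.8039 + (15.3000/2.4)·tan(0.12)·0.1 = -0.7270
v' = 15.3000 + 0.5000·0.1 = 15.3500

(0.6617, -10.0017, -0.7270, 15.3500)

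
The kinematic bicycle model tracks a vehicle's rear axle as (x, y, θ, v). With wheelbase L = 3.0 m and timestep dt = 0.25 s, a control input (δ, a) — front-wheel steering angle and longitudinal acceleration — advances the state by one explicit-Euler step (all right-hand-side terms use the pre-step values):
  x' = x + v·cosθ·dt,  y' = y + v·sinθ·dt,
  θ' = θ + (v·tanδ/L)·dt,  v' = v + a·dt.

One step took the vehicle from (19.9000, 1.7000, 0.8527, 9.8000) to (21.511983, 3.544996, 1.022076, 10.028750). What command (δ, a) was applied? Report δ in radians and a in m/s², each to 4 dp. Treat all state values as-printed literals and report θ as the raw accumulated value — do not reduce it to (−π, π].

a = (v'−v)/dt = (0.228750)/0.25 = 0.9150
Δθ = θ'−θ = 0.169376;  (v·dt/L) = 9.8000·0.25/3.0 = 0.816667
tan δ = Δθ·L/(v·dt) = 0.207399  →  δ = 0.2045

δ = 0.2045, a = 0.9150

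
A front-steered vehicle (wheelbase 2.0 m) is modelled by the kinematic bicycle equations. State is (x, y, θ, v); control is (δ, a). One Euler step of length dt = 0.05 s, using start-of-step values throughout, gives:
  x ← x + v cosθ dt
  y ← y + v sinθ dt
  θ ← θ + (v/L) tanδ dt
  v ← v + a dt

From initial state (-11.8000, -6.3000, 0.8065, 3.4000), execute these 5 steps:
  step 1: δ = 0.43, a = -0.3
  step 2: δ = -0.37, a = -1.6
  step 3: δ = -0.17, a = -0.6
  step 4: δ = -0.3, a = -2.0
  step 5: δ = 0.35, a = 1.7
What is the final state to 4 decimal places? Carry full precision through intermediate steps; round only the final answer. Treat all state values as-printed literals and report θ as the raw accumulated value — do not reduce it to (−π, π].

(-11.2286, -5.7025, 0.8021, 3.2600)

after step 1 (δ=0.43, a=-0.3): (-11.682355, -6.177282, 0.845483, 3.385000)
after step 2 (δ=-0.37, a=-1.6): (-11.570080, -6.050634, 0.812660, 3.305000)
after step 3 (δ=-0.17, a=-0.6): (-11.456459, -5.930643, 0.798477, 3.275000)
after step 4 (δ=-0.3, a=-2.0): (-11.342194, -5.813350, 0.773150, 3.175000)
after step 5 (δ=0.35, a=1.7): (-11.228575, -5.702480, 0.802124, 3.260000)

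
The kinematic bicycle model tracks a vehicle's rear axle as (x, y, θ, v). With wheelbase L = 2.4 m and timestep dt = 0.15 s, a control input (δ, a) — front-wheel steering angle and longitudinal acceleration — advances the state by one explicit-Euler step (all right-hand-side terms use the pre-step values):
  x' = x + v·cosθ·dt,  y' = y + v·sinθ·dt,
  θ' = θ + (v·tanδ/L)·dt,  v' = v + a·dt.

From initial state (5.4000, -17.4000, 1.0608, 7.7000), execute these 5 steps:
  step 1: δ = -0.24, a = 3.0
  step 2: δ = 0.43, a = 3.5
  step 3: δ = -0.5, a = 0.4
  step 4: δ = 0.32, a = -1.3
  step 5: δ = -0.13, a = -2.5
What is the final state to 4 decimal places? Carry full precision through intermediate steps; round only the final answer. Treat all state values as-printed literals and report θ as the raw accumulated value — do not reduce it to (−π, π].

(8.6407, -12.0725, 0.9916, 8.1650)

after step 1 (δ=-0.24, a=3.0): (5.963841, -16.391978, 0.943030, 8.150000)
after step 2 (δ=0.43, a=3.5): (6.681862, -15.402558, 1.176640, 8.675000)
after step 3 (δ=-0.5, a=0.4): (7.181580, -14.201087, 0.880442, 8.735000)
after step 4 (δ=0.32, a=-1.3): (8.015961, -13.190857, 1.061360, 8.540000)
after step 5 (δ=-0.13, a=-2.5): (8.640686, -12.072519, 0.991579, 8.165000)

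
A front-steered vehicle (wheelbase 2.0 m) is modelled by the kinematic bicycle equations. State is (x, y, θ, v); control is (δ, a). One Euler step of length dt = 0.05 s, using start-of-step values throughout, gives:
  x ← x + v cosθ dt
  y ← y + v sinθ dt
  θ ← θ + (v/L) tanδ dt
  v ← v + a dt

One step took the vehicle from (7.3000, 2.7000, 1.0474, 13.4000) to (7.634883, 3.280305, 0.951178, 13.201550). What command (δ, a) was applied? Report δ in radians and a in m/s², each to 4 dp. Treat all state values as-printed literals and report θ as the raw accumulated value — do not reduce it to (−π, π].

a = (v'−v)/dt = (-0.198450)/0.05 = -3.9690
Δθ = θ'−θ = -0.096222;  (v·dt/L) = 13.4000·0.05/2.0 = 0.335000
tan δ = Δθ·L/(v·dt) = -0.287230  →  δ = -0.2797

δ = -0.2797, a = -3.9690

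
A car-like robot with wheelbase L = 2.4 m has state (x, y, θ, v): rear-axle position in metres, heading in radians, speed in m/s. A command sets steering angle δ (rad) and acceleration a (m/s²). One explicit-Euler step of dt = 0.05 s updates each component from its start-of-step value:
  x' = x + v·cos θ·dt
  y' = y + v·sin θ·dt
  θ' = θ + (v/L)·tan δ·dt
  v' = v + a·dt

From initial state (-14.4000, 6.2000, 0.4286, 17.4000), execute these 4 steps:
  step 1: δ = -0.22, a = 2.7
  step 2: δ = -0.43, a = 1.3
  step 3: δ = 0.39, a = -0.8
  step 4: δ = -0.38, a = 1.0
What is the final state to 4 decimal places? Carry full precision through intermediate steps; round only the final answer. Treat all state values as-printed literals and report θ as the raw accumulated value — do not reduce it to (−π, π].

(-11.0882, 7.3028, 0.1846, 17.6100)

after step 1 (δ=-0.22, a=2.7): (-13.608693, 6.561570, 0.347538, 17.535000)
after step 2 (δ=-0.43, a=1.3): (-12.784360, 6.860177, 0.179998, 17.600000)
after step 3 (δ=0.39, a=-0.8): (-11.918577, 7.017721, 0.330718, 17.560000)
after step 4 (δ=-0.38, a=1.0): (-11.088157, 7.302828, 0.184600, 17.610000)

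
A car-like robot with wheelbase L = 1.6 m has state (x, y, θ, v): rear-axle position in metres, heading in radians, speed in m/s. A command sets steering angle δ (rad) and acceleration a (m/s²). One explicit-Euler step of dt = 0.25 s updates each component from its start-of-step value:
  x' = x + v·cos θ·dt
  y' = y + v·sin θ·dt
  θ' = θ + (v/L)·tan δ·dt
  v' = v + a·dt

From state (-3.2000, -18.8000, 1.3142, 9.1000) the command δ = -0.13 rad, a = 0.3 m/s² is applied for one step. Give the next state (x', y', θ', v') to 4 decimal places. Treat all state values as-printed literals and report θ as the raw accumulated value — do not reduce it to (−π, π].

x' = -3.2000 + 9.1000·cos(1.3142)·0.25 = -2.6226
y' = -18.8000 + 9.1000·sin(1.3142)·0.25 = -16.5995
θ' = 1.3142 + (9.1000/1.6)·tan(-0.13)·0.25 = 1.1283
v' = 9.1000 + 0.3000·0.25 = 9.1750

(-2.6226, -16.5995, 1.1283, 9.1750)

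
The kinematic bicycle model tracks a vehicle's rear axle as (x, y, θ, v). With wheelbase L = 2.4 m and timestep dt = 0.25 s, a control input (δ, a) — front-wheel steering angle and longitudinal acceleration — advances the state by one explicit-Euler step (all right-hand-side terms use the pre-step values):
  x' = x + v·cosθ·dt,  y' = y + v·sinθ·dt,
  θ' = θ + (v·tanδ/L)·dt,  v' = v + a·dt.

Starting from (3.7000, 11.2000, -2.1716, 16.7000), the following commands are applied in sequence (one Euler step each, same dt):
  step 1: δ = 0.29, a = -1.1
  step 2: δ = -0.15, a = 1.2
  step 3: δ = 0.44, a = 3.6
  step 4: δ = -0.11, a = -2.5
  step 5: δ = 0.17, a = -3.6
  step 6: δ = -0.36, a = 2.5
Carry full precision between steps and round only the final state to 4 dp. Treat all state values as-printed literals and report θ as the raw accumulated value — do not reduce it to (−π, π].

after step 1 (δ=0.29, a=-1.1): (1.339849, 7.756119, -1.652486, 16.425000)
after step 2 (δ=-0.15, a=1.2): (1.004784, 3.663563, -1.911069, 16.725000)
after step 3 (δ=0.44, a=3.6): (-0.390684, -0.277950, -1.090881, 17.625000)
after step 4 (δ=-0.11, a=-2.5): (1.643699, -4.186444, -1.293653, 17.000000)
after step 5 (δ=0.17, a=-3.6): (2.806539, -8.274267, -0.989677, 16.100000)
after step 6 (δ=-0.36, a=2.5): (5.016102, -11.638558, -1.620936, 16.725000)

(5.0161, -11.6386, -1.6209, 16.7250)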